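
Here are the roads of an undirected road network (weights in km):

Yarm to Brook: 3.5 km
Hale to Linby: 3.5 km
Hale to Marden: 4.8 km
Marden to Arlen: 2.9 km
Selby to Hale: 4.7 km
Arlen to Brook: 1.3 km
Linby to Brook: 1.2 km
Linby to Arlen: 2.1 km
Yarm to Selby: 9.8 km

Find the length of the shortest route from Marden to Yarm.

7.7 km

Shortest distances from Marden:
Marden: 0
Arlen: 2.9  (via Marden)
Brook: 4.2  (via Arlen)
Hale: 4.8  (via Marden)
Linby: 5  (via Arlen)
Yarm: 7.7  (via Brook)
Shortest route: Marden → Arlen → Brook → Yarm = 7.7 km.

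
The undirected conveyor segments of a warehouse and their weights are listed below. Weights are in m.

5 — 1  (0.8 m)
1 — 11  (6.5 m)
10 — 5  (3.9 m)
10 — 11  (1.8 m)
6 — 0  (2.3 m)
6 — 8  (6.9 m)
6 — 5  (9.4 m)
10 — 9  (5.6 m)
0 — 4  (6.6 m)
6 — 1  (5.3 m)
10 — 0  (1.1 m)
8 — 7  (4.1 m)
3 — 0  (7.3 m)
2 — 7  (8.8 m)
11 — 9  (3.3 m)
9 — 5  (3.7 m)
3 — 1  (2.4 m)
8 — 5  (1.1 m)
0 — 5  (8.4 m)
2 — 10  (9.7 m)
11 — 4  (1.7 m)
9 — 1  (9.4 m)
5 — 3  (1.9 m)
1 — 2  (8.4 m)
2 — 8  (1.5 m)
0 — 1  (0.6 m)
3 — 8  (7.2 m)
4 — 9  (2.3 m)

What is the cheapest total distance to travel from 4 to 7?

Candidate routes:
4 → 11 → 10 → 5 → 8 → 7: 1.7+1.8+3.9+1.1+4.1 = 12.6
4 → 9 → 5 → 8 → 7: 2.3+3.7+1.1+4.1 = 11.2
4 → 0 → 1 → 5 → 8 → 7: 6.6+0.6+0.8+1.1+4.1 = 13.2
The minimum is 11.2 m via 4 → 9 → 5 → 8 → 7.

11.2 m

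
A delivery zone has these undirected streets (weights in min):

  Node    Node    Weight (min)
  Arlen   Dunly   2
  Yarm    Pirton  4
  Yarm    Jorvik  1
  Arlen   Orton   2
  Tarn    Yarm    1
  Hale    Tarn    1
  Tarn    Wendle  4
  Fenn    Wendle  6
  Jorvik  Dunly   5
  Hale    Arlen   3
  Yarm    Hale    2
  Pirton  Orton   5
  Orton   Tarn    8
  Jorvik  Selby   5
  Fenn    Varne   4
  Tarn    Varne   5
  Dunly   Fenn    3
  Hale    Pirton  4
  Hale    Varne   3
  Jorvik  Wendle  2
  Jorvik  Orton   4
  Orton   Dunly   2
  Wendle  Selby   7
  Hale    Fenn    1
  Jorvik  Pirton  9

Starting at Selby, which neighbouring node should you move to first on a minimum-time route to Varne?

Compare a few routes:
Selby–Jorvik–Yarm–Tarn–Varne: 5+1+1+5 = 12
Selby–Jorvik–Yarm–Hale–Varne: 5+1+2+3 = 11
Selby–Jorvik–Yarm–Tarn–Hale–Fenn–Varne: 5+1+1+1+1+4 = 13
Cheapest is Selby–Jorvik–Yarm–Hale–Varne at 11 min.
So from Selby the first move is to Jorvik.

Jorvik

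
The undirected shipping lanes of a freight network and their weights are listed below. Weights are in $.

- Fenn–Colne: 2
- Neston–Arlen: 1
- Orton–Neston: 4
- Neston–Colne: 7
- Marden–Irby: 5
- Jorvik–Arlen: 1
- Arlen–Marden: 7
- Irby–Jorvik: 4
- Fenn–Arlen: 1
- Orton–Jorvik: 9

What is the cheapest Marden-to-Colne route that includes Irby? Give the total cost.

$13

Shortest Marden→Irby: Marden–Irby = 5
Shortest Irby→Colne: Irby–Jorvik–Arlen–Fenn–Colne = 8
Total via Irby: 5 + 8 = $13.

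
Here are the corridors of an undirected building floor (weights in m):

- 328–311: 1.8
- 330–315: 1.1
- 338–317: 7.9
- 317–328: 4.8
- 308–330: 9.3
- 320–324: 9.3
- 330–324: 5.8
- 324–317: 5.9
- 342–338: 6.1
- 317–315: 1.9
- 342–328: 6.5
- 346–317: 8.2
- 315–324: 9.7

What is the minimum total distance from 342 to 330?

14.3 m

Enumerating some paths:
342 → 328 → 317 → 324 → 330: 6.5+4.8+5.9+5.8 = 23
342 → 338 → 317 → 315 → 330: 6.1+7.9+1.9+1.1 = 17
342 → 328 → 317 → 315 → 330: 6.5+4.8+1.9+1.1 = 14.3
The minimum is 14.3 m via 342 → 328 → 317 → 315 → 330.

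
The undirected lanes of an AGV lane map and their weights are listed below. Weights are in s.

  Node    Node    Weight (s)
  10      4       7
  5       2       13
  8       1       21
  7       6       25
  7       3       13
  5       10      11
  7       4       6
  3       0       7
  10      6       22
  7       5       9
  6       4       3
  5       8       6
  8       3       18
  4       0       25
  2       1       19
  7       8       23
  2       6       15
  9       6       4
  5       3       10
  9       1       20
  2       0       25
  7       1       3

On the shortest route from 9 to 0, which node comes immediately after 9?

Compare a few routes:
9 → 6 → 4 → 10 → 5 → 3 → 0: 4+3+7+11+10+7 = 42
9 → 6 → 4 → 0: 4+3+25 = 32
9 → 6 → 4 → 7 → 3 → 0: 4+3+6+13+7 = 33
9 → 6 → 4 → 7 → 5 → 3 → 0: 4+3+6+9+10+7 = 39
The minimum is 32 s via 9 → 6 → 4 → 0.
So from 9 the first move is to 6.

6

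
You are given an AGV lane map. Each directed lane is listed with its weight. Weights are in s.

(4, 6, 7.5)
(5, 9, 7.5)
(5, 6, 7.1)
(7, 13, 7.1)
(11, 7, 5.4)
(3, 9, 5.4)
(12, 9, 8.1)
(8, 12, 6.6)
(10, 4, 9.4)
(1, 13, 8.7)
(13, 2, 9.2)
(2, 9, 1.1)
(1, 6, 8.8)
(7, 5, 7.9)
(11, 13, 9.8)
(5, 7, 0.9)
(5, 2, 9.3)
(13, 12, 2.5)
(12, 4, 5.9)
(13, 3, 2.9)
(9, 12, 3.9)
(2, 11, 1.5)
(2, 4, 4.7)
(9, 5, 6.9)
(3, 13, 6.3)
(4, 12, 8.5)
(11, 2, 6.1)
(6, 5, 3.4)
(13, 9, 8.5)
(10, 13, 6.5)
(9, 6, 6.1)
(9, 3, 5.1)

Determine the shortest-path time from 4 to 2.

Settle nodes by increasing distance from 4:
4: 0
6: 7.5  (via 4)
12: 8.5  (via 4)
5: 10.9  (via 6)
7: 11.8  (via 5)
9: 16.6  (via 12)
13: 18.9  (via 7)
2: 20.2  (via 5)
Shortest route: 4 → 6 → 5 → 2 = 20.2 s.

20.2 s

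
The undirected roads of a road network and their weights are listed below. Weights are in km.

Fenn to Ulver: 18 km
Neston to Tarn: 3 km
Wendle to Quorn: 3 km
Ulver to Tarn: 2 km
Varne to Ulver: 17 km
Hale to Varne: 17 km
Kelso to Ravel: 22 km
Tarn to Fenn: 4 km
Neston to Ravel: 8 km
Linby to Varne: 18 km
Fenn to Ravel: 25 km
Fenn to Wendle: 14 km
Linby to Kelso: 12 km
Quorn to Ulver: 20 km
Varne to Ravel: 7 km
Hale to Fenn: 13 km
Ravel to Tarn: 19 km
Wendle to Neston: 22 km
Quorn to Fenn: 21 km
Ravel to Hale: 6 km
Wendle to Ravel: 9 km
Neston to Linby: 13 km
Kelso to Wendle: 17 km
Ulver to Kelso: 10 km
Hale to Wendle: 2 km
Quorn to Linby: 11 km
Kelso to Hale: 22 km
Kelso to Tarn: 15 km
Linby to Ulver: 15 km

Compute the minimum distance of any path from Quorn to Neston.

19 km

Compare a few routes:
Quorn → Wendle → Hale → Ravel → Neston: 3+2+6+8 = 19
Quorn → Wendle → Ravel → Neston: 3+9+8 = 20
The minimum is 19 km via Quorn → Wendle → Hale → Ravel → Neston.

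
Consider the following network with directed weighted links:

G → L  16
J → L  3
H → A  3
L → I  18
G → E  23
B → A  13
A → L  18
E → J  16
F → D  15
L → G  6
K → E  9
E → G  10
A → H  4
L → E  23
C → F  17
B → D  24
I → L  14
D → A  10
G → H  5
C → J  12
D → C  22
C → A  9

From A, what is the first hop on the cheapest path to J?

Compare a few routes:
A–L–E–J: 18+23+16 = 57
A–L–G–E–J: 18+6+23+16 = 63
The minimum is 57 via A–L–E–J.
So from A the first move is to L.

L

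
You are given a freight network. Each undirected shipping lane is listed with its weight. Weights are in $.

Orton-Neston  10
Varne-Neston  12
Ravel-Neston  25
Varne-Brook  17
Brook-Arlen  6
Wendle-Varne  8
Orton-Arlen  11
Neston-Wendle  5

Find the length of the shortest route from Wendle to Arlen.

$26

Enumerating some paths:
Wendle–Varne–Brook–Arlen: 8+17+6 = 31
Wendle–Neston–Orton–Arlen: 5+10+11 = 26
Cheapest is Wendle–Neston–Orton–Arlen at $26.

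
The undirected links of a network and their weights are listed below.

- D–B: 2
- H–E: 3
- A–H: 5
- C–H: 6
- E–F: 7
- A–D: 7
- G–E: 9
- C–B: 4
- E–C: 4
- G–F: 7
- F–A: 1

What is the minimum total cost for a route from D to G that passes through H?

Best D to H: D → B → C → H costing 12
Best H to G: H → E → G costing 12
Total via H: 12 + 12 = 24.

24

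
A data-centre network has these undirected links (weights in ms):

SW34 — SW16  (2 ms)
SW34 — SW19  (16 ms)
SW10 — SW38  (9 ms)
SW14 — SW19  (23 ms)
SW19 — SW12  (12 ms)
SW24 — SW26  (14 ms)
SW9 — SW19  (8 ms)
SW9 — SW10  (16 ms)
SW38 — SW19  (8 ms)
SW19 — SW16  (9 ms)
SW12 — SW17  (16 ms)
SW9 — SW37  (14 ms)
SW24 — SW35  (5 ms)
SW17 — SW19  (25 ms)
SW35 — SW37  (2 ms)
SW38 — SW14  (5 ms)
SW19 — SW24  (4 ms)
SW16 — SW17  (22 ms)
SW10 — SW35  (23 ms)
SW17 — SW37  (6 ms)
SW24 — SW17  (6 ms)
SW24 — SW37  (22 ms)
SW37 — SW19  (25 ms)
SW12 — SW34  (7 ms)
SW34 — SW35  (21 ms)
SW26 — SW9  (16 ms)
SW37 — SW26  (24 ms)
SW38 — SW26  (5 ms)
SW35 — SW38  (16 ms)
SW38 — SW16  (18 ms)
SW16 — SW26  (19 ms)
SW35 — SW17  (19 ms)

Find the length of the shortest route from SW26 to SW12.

25 ms

Running Dijkstra from SW26:
SW26: 0
SW38: 5  (via SW26)
SW14: 10  (via SW38)
SW19: 13  (via SW38)
SW24: 14  (via SW26)
SW10: 14  (via SW38)
SW9: 16  (via SW26)
SW35: 19  (via SW24)
SW16: 19  (via SW26)
SW17: 20  (via SW24)
SW37: 21  (via SW35)
SW34: 21  (via SW16)
SW12: 25  (via SW19)
Shortest route: SW26 → SW38 → SW19 → SW12 = 25 ms.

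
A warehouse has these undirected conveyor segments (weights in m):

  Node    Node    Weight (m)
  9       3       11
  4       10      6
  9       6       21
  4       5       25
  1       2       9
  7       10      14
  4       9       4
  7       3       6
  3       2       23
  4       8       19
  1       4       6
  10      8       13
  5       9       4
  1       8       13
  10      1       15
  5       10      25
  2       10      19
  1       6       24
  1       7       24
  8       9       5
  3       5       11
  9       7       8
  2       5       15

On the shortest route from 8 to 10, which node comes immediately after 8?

Candidate routes:
8 - 1 - 4 - 10: 13+6+6 = 25
8 - 4 - 10: 19+6 = 25
8 - 10: 13 = 13
8 - 9 - 4 - 10: 5+4+6 = 15
Cheapest is 8 - 10 at 13 m.
So from 8 the first move is to 10.

10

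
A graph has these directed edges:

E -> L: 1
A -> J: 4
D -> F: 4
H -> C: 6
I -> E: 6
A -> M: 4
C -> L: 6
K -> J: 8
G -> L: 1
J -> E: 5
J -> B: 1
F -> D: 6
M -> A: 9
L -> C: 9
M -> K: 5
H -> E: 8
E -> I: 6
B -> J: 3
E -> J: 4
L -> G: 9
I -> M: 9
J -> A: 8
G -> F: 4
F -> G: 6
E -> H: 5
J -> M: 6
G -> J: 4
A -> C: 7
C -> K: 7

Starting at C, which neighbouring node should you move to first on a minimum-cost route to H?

Candidate routes:
C - K - J - E - H: 7+8+5+5 = 25
C - L - G - J - E - H: 6+9+4+5+5 = 29
Cheapest is C - K - J - E - H at 25.
So from C the first move is to K.

K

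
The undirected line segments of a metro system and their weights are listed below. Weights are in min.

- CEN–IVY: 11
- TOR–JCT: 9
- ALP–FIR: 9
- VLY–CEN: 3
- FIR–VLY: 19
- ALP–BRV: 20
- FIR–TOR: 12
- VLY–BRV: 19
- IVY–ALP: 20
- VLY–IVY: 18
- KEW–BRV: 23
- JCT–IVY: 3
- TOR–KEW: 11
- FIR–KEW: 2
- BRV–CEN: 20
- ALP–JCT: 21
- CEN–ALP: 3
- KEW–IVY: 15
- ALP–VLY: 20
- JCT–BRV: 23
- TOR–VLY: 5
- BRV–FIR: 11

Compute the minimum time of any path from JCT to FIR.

20 min

Candidate routes:
JCT → IVY → CEN → ALP → FIR: 3+11+3+9 = 26
JCT → IVY → KEW → FIR: 3+15+2 = 20
JCT → TOR → KEW → FIR: 9+11+2 = 22
JCT → TOR → FIR: 9+12 = 21
The minimum is 20 min via JCT → IVY → KEW → FIR.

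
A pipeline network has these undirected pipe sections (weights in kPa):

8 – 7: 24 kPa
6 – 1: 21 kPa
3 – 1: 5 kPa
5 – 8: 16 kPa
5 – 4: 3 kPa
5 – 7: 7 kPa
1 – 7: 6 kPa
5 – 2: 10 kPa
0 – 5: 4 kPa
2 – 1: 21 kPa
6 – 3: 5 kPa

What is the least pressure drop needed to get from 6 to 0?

27 kPa

Candidate routes:
6 → 3 → 1 → 2 → 5 → 0: 5+5+21+10+4 = 45
6 → 3 → 1 → 7 → 5 → 0: 5+5+6+7+4 = 27
6 → 1 → 7 → 5 → 0: 21+6+7+4 = 38
Cheapest is 6 → 3 → 1 → 7 → 5 → 0 at 27 kPa.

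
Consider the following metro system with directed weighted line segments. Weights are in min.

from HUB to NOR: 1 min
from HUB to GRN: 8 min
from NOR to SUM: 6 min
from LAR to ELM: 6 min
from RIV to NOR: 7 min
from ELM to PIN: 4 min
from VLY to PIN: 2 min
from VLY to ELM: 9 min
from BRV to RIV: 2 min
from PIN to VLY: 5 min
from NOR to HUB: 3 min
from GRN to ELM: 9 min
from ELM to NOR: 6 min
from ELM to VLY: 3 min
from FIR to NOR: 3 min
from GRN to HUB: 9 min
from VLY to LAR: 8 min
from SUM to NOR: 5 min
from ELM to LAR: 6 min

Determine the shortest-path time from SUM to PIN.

Enumerating some paths:
SUM → NOR → HUB → GRN → ELM → PIN: 5+3+8+9+4 = 29
SUM → NOR → HUB → GRN → ELM → VLY → PIN: 5+3+8+9+3+2 = 30
The minimum is 29 min via SUM → NOR → HUB → GRN → ELM → PIN.

29 min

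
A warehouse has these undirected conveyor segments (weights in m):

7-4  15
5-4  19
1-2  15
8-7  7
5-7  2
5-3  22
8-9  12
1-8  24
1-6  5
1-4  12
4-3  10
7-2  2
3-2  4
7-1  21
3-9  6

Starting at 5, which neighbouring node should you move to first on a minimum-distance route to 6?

7

Compare a few routes:
5–7–1–6: 2+21+5 = 28
5–7–2–1–6: 2+2+15+5 = 24
5–7–4–1–6: 2+15+12+5 = 34
Cheapest is 5–7–2–1–6 at 24 m.
So from 5 the first move is to 7.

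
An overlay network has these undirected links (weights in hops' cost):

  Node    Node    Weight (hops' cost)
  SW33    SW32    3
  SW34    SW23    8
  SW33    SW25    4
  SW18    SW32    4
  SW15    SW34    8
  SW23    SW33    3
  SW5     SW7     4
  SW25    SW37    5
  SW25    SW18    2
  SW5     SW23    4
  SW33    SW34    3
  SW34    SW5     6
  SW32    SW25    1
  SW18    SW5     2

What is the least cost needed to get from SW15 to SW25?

15 hops' cost

Settle nodes by increasing distance from SW15:
SW15: 0
SW34: 8  (via SW15)
SW33: 11  (via SW34)
SW5: 14  (via SW34)
SW23: 14  (via SW33)
SW32: 14  (via SW33)
SW25: 15  (via SW33)
Shortest route: SW15 → SW34 → SW33 → SW25 = 15 hops' cost.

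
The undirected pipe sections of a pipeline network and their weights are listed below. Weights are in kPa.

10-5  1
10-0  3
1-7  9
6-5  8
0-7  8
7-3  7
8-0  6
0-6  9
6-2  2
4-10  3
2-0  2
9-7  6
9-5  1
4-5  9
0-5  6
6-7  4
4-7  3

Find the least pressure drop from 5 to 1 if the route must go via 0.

21 kPa

Best 5 to 0: 5–10–0 costing 4
Shortest 0→1: 0–7–1 = 17
Total via 0: 4 + 17 = 21 kPa.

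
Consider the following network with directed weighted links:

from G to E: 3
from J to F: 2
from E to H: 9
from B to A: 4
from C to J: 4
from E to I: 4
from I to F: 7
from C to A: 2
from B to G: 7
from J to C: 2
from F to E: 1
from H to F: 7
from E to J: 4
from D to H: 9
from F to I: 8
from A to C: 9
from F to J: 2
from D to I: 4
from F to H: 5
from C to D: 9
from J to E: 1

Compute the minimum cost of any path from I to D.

Compare a few routes:
I - F - J - C - D: 7+2+2+9 = 20
I - F - E - J - C - D: 7+1+4+2+9 = 23
Cheapest is I - F - J - C - D at 20.

20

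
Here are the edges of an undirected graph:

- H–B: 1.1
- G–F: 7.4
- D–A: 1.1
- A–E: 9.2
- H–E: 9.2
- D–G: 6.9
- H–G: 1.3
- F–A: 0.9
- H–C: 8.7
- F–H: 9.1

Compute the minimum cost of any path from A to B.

10.4

Shortest distances from A:
A: 0
F: 0.9  (via A)
D: 1.1  (via A)
G: 8  (via D)
E: 9.2  (via A)
H: 9.3  (via G)
B: 10.4  (via H)
Shortest route: A → D → G → H → B = 10.4.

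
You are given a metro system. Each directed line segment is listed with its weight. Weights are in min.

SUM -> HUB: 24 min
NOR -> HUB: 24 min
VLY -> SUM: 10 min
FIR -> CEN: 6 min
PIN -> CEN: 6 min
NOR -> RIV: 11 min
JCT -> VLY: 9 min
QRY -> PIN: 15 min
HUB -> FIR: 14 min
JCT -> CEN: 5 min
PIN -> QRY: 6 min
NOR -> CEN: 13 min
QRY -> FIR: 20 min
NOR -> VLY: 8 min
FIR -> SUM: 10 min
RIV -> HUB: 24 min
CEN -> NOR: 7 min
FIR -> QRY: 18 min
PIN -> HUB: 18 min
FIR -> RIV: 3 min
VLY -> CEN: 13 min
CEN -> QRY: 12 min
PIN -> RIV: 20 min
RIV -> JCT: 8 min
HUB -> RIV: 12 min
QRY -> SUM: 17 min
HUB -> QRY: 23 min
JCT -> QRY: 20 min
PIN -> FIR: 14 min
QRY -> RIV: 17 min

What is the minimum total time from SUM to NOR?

Enumerating some paths:
SUM → HUB → RIV → JCT → VLY → CEN → NOR: 24+12+8+9+13+7 = 73
SUM → HUB → RIV → JCT → CEN → NOR: 24+12+8+5+7 = 56
SUM → HUB → FIR → RIV → JCT → CEN → NOR: 24+14+3+8+5+7 = 61
SUM → HUB → FIR → CEN → NOR: 24+14+6+7 = 51
Cheapest is SUM → HUB → FIR → CEN → NOR at 51 min.

51 min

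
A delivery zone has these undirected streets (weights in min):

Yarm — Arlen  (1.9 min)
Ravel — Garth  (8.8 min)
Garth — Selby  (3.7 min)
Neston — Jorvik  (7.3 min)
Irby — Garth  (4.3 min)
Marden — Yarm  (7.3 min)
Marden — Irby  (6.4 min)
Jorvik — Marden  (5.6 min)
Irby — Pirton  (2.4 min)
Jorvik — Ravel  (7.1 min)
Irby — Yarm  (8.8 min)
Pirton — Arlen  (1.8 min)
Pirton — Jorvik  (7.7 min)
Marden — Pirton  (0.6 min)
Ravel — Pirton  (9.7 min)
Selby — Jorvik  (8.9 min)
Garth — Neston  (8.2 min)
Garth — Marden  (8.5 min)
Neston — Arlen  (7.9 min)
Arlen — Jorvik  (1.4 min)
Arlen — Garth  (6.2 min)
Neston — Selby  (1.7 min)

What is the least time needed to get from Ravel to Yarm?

10.4 min

Candidate routes:
Ravel → Jorvik → Arlen → Yarm: 7.1+1.4+1.9 = 10.4
Ravel → Pirton → Arlen → Yarm: 9.7+1.8+1.9 = 13.4
Cheapest is Ravel → Jorvik → Arlen → Yarm at 10.4 min.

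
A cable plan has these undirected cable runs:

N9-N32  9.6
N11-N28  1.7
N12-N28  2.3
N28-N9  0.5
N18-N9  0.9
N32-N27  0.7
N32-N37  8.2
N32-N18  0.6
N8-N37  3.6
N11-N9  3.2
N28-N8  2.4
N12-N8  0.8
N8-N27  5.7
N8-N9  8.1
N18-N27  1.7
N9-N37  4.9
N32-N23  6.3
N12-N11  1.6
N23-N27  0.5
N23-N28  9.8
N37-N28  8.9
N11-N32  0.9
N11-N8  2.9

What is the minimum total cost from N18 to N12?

3.1

Enumerating some paths:
N18–N9–N28–N12: 0.9+0.5+2.3 = 3.7
N18–N9–N28–N8–N12: 0.9+0.5+2.4+0.8 = 4.6
N18–N32–N11–N12: 0.6+0.9+1.6 = 3.1
Cheapest is N18–N32–N11–N12 at 3.1.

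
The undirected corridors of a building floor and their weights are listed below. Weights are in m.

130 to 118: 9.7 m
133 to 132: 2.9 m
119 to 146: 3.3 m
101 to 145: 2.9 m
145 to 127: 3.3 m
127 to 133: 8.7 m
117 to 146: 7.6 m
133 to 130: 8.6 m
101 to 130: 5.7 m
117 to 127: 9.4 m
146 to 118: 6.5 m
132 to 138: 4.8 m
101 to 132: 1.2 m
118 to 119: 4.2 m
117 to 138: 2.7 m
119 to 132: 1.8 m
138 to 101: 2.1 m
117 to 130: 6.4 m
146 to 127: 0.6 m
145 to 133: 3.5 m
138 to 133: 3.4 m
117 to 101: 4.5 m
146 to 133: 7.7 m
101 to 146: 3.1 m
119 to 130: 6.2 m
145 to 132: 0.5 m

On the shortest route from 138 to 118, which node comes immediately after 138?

101

Candidate routes:
138 → 101 → 132 → 119 → 118: 2.1+1.2+1.8+4.2 = 9.3
138 → 132 → 119 → 118: 4.8+1.8+4.2 = 10.8
Cheapest is 138 → 101 → 132 → 119 → 118 at 9.3 m.
So from 138 the first move is to 101.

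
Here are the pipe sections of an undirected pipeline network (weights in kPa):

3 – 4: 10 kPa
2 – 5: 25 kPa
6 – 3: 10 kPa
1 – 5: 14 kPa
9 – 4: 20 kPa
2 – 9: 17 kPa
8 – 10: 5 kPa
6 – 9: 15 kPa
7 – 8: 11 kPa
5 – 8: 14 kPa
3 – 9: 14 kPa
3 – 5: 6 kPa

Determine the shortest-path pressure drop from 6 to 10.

35 kPa

Running Dijkstra from 6:
6: 0
3: 10  (via 6)
9: 15  (via 6)
5: 16  (via 3)
4: 20  (via 3)
1: 30  (via 5)
8: 30  (via 5)
2: 32  (via 9)
10: 35  (via 8)
Shortest route: 6–3–5–8–10 = 35 kPa.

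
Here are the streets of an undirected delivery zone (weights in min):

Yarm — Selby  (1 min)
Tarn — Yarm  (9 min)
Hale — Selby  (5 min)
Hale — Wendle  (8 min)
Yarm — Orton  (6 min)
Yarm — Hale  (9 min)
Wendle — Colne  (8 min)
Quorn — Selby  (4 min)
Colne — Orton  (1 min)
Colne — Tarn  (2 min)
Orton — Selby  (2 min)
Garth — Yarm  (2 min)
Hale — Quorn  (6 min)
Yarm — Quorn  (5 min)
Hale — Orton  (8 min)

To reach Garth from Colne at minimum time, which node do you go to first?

Orton

Enumerating some paths:
Colne - Orton - Yarm - Garth: 1+6+2 = 9
Colne - Orton - Selby - Yarm - Garth: 1+2+1+2 = 6
Colne - Tarn - Yarm - Garth: 2+9+2 = 13
Cheapest is Colne - Orton - Selby - Yarm - Garth at 6 min.
So from Colne the first move is to Orton.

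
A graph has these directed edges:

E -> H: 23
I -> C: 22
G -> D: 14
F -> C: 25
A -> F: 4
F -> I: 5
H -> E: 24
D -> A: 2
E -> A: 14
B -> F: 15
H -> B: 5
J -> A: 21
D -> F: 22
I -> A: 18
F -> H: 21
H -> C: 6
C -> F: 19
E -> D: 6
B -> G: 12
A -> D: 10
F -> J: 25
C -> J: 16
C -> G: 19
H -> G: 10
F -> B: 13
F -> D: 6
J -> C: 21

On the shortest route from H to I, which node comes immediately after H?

Candidate routes:
H–B–F–I: 5+15+5 = 25
H–C–F–I: 6+19+5 = 30
The minimum is 25 via H–B–F–I.
So from H the first move is to B.

B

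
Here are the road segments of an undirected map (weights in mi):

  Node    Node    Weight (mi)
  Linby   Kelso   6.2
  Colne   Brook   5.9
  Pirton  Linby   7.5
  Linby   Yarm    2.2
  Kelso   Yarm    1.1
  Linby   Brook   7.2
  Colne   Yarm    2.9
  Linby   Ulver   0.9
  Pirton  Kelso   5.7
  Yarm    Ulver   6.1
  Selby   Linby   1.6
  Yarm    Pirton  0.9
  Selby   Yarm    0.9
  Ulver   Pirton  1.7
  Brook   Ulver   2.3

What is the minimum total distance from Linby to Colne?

5.1 mi

Shortest distances from Linby:
Linby: 0
Ulver: 0.9  (via Linby)
Selby: 1.6  (via Linby)
Yarm: 2.2  (via Linby)
Pirton: 2.6  (via Ulver)
Brook: 3.2  (via Ulver)
Kelso: 3.3  (via Yarm)
Colne: 5.1  (via Yarm)
Shortest route: Linby → Yarm → Colne = 5.1 mi.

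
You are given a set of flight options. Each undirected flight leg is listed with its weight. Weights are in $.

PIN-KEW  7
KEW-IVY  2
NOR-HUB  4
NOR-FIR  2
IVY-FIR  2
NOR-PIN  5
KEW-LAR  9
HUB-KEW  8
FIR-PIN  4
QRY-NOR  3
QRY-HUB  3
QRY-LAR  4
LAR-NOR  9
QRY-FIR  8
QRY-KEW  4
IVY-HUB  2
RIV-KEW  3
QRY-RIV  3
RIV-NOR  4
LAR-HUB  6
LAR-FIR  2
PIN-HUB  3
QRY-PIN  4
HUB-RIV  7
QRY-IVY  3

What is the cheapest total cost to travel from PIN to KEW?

$7

Running Dijkstra from PIN:
PIN: 0
HUB: 3  (via PIN)
FIR: 4  (via PIN)
QRY: 4  (via PIN)
IVY: 5  (via HUB)
NOR: 5  (via PIN)
LAR: 6  (via FIR)
RIV: 7  (via QRY)
KEW: 7  (via PIN)
Shortest route: PIN → KEW = $7.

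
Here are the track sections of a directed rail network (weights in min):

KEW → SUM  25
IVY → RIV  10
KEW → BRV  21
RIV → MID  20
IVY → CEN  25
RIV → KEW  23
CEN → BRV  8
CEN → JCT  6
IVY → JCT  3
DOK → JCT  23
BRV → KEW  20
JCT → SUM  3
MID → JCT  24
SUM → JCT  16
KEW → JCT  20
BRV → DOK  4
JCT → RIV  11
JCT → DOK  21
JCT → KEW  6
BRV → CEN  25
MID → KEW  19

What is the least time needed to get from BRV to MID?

58 min

Candidate routes:
BRV → KEW → JCT → RIV → MID: 20+20+11+20 = 71
BRV → DOK → JCT → RIV → MID: 4+23+11+20 = 58
BRV → KEW → SUM → JCT → RIV → MID: 20+25+16+11+20 = 92
BRV → CEN → JCT → RIV → MID: 25+6+11+20 = 62
The minimum is 58 min via BRV → DOK → JCT → RIV → MID.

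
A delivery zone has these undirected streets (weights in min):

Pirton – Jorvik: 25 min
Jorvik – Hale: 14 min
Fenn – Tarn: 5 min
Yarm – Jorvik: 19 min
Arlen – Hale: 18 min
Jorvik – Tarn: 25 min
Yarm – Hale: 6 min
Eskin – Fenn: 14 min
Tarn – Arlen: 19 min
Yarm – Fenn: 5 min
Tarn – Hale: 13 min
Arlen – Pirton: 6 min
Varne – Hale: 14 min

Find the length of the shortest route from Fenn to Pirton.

30 min

Enumerating some paths:
Fenn–Yarm–Hale–Arlen–Pirton: 5+6+18+6 = 35
Fenn–Tarn–Arlen–Pirton: 5+19+6 = 30
The minimum is 30 min via Fenn–Tarn–Arlen–Pirton.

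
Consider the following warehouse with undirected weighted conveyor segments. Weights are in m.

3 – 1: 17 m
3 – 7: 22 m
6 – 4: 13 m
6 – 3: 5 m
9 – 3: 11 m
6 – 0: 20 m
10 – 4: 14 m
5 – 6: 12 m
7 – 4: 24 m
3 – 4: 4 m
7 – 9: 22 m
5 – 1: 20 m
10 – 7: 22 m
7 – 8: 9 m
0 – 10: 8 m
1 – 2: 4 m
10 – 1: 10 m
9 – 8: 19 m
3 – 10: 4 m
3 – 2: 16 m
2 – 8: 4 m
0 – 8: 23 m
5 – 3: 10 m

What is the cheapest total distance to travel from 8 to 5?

28 m

Enumerating some paths:
8 - 2 - 1 - 5: 4+4+20 = 28
8 - 2 - 3 - 5: 4+16+10 = 30
8 - 2 - 1 - 10 - 3 - 5: 4+4+10+4+10 = 32
Cheapest is 8 - 2 - 1 - 5 at 28 m.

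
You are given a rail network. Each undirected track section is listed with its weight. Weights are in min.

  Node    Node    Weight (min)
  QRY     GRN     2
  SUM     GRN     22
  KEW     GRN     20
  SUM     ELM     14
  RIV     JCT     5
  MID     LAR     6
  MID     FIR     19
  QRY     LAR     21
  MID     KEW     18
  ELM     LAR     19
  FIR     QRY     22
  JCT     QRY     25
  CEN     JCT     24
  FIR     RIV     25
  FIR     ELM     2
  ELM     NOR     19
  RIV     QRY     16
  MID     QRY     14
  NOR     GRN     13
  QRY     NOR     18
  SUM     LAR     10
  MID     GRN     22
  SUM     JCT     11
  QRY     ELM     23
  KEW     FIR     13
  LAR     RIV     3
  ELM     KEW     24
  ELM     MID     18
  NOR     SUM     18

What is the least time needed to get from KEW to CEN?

56 min

Candidate routes:
KEW–FIR–RIV–JCT–CEN: 13+25+5+24 = 67
KEW–FIR–ELM–SUM–JCT–CEN: 13+2+14+11+24 = 64
KEW–FIR–ELM–LAR–RIV–JCT–CEN: 13+2+19+3+5+24 = 66
KEW–MID–LAR–RIV–JCT–CEN: 18+6+3+5+24 = 56
Cheapest is KEW–MID–LAR–RIV–JCT–CEN at 56 min.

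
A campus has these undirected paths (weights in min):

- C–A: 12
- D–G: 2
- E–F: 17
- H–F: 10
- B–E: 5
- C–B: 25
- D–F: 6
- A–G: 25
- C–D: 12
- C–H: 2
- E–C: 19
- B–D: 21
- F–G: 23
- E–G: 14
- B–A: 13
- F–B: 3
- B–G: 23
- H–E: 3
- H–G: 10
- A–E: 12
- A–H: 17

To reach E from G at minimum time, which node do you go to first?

H

Candidate routes:
G → D → F → B → E: 2+6+3+5 = 16
G → H → E: 10+3 = 13
G → E: 14 = 14
G → D → C → H → E: 2+12+2+3 = 19
Cheapest is G → H → E at 13 min.
So from G the first move is to H.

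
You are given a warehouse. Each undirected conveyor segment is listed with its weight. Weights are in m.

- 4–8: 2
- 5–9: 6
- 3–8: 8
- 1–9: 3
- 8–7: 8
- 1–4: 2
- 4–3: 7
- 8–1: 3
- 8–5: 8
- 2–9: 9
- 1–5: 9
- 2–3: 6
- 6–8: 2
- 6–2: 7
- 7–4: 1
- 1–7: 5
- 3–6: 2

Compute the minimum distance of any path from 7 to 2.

Compare a few routes:
7–4–8–6–3–2: 1+2+2+2+6 = 13
7–4–8–6–2: 1+2+2+7 = 12
Cheapest is 7–4–8–6–2 at 12 m.

12 m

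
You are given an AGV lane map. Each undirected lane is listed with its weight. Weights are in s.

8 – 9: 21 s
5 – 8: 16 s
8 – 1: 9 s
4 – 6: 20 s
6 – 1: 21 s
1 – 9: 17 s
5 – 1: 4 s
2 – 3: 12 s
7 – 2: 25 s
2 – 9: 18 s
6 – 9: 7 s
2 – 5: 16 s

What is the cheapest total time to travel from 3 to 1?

32 s

Settle nodes by increasing distance from 3:
3: 0
2: 12  (via 3)
5: 28  (via 2)
9: 30  (via 2)
1: 32  (via 5)
Shortest route: 3–2–5–1 = 32 s.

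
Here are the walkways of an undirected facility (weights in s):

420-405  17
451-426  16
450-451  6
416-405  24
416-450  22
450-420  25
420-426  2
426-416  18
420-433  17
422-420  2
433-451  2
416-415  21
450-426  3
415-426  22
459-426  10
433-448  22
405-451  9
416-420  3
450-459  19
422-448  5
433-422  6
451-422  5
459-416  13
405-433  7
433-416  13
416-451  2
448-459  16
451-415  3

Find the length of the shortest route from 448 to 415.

13 s

Enumerating some paths:
448–422–420–416–451–415: 5+2+3+2+3 = 15
448–422–451–415: 5+5+3 = 13
Cheapest is 448–422–451–415 at 13 s.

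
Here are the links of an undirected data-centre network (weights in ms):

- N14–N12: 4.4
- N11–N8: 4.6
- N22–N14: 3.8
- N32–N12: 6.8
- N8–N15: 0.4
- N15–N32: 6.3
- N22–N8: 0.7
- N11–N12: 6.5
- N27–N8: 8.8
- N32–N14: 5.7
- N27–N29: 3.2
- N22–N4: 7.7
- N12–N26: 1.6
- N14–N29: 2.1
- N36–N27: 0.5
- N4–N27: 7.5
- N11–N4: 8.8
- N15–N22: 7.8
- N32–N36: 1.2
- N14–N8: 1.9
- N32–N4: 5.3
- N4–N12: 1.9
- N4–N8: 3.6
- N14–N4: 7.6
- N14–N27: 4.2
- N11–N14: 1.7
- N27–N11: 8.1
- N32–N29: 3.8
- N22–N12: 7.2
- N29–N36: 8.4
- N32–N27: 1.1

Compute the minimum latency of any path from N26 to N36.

9.6 ms

Enumerating some paths:
N26 - N12 - N32 - N36: 1.6+6.8+1.2 = 9.6
N26 - N12 - N4 - N32 - N36: 1.6+1.9+5.3+1.2 = 10
N26 - N12 - N32 - N27 - N36: 1.6+6.8+1.1+0.5 = 10
The minimum is 9.6 ms via N26 - N12 - N32 - N36.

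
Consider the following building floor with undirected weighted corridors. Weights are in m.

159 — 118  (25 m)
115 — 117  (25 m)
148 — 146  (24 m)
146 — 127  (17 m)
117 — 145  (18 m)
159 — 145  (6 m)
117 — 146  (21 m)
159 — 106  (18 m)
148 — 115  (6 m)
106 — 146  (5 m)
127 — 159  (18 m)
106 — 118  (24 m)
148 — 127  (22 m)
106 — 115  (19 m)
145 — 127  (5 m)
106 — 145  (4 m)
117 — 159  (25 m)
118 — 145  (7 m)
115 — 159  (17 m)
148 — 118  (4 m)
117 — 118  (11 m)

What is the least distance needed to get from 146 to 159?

Running Dijkstra from 146:
146: 0
106: 5  (via 146)
145: 9  (via 106)
127: 14  (via 145)
159: 15  (via 145)
Shortest route: 146 → 106 → 145 → 159 = 15 m.

15 m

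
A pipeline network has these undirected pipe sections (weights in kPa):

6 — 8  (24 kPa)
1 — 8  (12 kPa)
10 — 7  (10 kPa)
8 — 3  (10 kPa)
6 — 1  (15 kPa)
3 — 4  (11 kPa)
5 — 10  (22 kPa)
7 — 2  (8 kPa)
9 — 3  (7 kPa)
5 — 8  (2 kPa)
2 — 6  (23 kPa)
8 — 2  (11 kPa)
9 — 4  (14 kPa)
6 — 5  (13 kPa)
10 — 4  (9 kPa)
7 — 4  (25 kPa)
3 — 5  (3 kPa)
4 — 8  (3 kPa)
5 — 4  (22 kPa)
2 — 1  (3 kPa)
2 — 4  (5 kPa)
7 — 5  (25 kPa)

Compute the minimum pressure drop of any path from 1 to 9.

22 kPa

Compare a few routes:
1 - 2 - 4 - 9: 3+5+14 = 22
1 - 8 - 5 - 3 - 9: 12+2+3+7 = 24
1 - 2 - 4 - 8 - 5 - 3 - 9: 3+5+3+2+3+7 = 23
The minimum is 22 kPa via 1 - 2 - 4 - 9.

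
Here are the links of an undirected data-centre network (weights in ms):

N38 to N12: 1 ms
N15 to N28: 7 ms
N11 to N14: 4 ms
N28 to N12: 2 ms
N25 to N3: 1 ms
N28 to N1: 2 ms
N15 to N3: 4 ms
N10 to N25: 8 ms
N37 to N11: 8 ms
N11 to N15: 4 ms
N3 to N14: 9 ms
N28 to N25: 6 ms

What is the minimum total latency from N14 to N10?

Shortest distances from N14:
N14: 0
N11: 4  (via N14)
N15: 8  (via N11)
N3: 9  (via N14)
N25: 10  (via N3)
N37: 12  (via N11)
N28: 15  (via N15)
N1: 17  (via N28)
N12: 17  (via N28)
N10: 18  (via N25)
Shortest route: N14–N3–N25–N10 = 18 ms.

18 ms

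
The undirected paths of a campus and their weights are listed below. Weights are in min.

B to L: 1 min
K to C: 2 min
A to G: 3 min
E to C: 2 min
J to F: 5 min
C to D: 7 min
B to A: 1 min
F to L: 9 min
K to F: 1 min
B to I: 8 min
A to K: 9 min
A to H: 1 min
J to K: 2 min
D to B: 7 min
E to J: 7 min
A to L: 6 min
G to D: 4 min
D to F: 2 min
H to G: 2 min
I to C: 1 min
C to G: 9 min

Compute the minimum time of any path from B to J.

12 min

Settle nodes by increasing distance from B:
B: 0
A: 1  (via B)
L: 1  (via B)
H: 2  (via A)
G: 4  (via A)
D: 7  (via B)
I: 8  (via B)
C: 9  (via I)
F: 9  (via D)
K: 10  (via A)
E: 11  (via C)
J: 12  (via K)
Shortest route: B → A → K → J = 12 min.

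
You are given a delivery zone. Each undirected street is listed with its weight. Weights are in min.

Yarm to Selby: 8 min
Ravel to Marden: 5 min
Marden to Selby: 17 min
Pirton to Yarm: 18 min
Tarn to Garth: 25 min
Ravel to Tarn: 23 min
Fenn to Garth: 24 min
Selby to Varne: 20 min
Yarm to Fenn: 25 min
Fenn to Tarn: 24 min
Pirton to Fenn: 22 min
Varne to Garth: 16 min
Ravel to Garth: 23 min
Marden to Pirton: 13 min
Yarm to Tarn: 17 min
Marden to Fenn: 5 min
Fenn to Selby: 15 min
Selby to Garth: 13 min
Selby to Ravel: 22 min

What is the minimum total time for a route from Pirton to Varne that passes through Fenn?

Shortest Pirton→Fenn: Pirton → Marden → Fenn = 18
Shortest Fenn→Varne: Fenn → Selby → Varne = 35
Total via Fenn: 18 + 35 = 53 min.

53 min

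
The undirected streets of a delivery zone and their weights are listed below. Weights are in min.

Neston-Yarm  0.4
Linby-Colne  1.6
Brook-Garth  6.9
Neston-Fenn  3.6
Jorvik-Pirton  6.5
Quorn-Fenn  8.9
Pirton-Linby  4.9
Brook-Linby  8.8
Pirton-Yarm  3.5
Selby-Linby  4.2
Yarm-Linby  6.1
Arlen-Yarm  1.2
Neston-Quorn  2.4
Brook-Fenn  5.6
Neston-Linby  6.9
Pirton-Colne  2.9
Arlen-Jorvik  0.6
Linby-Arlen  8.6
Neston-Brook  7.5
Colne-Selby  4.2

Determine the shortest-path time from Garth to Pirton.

Shortest distances from Garth:
Garth: 0
Brook: 6.9  (via Garth)
Fenn: 12.5  (via Brook)
Neston: 14.4  (via Brook)
Yarm: 14.8  (via Neston)
Linby: 15.7  (via Brook)
Arlen: 16  (via Yarm)
Jorvik: 16.6  (via Arlen)
Quorn: 16.8  (via Neston)
Colne: 17.3  (via Linby)
Pirton: 18.3  (via Yarm)
Shortest route: Garth → Brook → Neston → Yarm → Pirton = 18.3 min.

18.3 min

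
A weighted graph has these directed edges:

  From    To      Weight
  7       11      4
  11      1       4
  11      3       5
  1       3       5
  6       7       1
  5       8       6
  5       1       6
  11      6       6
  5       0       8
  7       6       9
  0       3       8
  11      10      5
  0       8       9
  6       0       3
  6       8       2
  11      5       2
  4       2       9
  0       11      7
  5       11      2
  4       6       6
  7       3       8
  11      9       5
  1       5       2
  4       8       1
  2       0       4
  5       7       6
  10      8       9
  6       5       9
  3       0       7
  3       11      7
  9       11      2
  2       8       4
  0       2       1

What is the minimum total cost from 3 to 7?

Shortest distances from 3:
3: 0
0: 7  (via 3)
11: 7  (via 3)
2: 8  (via 0)
5: 9  (via 11)
1: 11  (via 11)
8: 12  (via 2)
9: 12  (via 11)
10: 12  (via 11)
6: 13  (via 11)
7: 14  (via 6)
Shortest route: 3 → 11 → 6 → 7 = 14.

14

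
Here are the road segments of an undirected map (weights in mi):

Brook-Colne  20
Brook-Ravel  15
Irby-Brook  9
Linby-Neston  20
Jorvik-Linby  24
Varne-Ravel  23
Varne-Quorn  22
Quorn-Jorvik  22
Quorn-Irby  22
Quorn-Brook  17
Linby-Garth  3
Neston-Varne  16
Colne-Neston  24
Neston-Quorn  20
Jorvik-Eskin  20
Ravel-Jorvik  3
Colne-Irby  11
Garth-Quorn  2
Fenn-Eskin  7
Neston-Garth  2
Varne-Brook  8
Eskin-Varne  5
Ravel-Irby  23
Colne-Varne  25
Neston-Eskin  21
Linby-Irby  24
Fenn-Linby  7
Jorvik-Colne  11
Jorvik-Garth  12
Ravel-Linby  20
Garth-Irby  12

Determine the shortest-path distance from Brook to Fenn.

Candidate routes:
Brook - Quorn - Garth - Linby - Fenn: 17+2+3+7 = 29
Brook - Varne - Eskin - Fenn: 8+5+7 = 20
Brook - Varne - Neston - Garth - Linby - Fenn: 8+16+2+3+7 = 36
Brook - Irby - Garth - Linby - Fenn: 9+12+3+7 = 31
Cheapest is Brook - Varne - Eskin - Fenn at 20 mi.

20 mi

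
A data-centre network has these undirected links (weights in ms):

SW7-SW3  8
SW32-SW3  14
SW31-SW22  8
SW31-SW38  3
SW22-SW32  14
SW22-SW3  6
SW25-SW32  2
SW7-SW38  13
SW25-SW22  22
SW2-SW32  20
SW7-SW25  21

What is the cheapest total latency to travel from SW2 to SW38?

Enumerating some paths:
SW2–SW32–SW22–SW31–SW38: 20+14+8+3 = 45
SW2–SW32–SW3–SW22–SW31–SW38: 20+14+6+8+3 = 51
The minimum is 45 ms via SW2–SW32–SW22–SW31–SW38.

45 ms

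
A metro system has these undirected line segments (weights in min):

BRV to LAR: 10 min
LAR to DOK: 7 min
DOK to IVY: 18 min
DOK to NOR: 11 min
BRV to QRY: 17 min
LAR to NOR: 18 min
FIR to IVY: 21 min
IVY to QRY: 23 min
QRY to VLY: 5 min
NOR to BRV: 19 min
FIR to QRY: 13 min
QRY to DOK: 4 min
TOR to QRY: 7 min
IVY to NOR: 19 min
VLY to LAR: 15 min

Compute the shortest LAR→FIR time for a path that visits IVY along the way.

46 min

Shortest LAR→IVY: LAR → DOK → IVY = 25
Shortest IVY→FIR: IVY → FIR = 21
Total via IVY: 25 + 21 = 46 min.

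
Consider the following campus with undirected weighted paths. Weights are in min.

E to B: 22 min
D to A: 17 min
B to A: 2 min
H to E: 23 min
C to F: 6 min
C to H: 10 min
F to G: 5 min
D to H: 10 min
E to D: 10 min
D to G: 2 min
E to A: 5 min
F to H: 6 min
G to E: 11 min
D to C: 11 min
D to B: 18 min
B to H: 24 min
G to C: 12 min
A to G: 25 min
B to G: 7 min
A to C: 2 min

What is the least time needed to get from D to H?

10 min

Compare a few routes:
D–H: 10 = 10
D–G–F–H: 2+5+6 = 13
Cheapest is D–H at 10 min.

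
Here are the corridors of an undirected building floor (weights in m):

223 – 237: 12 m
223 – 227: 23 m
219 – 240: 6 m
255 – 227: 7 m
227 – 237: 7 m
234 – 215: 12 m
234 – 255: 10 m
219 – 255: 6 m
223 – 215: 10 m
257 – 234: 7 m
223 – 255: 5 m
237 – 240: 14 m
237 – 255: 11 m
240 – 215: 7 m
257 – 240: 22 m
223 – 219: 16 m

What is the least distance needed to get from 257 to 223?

Enumerating some paths:
257 - 234 - 255 - 223: 7+10+5 = 22
257 - 234 - 255 - 219 - 223: 7+10+6+16 = 39
257 - 234 - 215 - 223: 7+12+10 = 29
The minimum is 22 m via 257 - 234 - 255 - 223.

22 m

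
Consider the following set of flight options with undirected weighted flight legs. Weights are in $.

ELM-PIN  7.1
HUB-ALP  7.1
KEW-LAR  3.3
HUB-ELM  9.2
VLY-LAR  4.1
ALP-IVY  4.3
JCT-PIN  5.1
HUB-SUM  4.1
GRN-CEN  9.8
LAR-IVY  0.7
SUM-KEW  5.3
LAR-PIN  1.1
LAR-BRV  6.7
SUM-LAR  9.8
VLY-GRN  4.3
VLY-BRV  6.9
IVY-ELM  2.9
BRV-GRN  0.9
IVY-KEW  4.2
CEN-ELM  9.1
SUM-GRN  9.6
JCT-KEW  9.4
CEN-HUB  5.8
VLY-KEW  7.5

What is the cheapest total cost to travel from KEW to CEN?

$15.2

Running Dijkstra from KEW:
KEW: 0
LAR: 3.3  (via KEW)
IVY: 4  (via LAR)
PIN: 4.4  (via LAR)
SUM: 5.3  (via KEW)
ELM: 6.9  (via IVY)
VLY: 7.4  (via LAR)
ALP: 8.3  (via IVY)
JCT: 9.4  (via KEW)
HUB: 9.4  (via SUM)
BRV: 10  (via LAR)
GRN: 10.9  (via BRV)
CEN: 15.2  (via HUB)
Shortest route: KEW–SUM–HUB–CEN = $15.2.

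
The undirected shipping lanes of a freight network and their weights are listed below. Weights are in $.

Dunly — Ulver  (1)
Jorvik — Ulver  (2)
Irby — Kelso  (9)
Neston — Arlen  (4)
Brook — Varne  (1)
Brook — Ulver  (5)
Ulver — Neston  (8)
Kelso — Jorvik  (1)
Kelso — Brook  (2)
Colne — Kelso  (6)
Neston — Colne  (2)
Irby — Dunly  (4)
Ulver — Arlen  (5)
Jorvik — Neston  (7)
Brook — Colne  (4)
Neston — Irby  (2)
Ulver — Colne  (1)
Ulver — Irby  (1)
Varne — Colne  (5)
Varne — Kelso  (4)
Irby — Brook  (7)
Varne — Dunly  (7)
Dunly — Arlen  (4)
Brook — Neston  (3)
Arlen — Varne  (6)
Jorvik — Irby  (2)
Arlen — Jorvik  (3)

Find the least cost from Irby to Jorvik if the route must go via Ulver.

Shortest Irby→Ulver: Irby–Ulver = 1
Shortest Ulver→Jorvik: Ulver–Jorvik = 2
Total via Ulver: 1 + 2 = $3.

$3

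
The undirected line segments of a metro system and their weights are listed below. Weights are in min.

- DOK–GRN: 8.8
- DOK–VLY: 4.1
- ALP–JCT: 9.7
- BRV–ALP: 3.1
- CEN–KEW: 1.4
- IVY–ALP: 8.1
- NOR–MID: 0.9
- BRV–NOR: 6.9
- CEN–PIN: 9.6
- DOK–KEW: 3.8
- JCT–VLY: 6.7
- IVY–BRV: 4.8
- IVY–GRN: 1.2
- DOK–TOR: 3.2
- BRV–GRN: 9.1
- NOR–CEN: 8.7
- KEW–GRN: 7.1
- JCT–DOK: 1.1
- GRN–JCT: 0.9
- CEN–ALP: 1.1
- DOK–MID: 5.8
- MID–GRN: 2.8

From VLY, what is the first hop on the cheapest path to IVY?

DOK

Compare a few routes:
VLY - JCT - GRN - IVY: 6.7+0.9+1.2 = 8.8
VLY - DOK - JCT - GRN - IVY: 4.1+1.1+0.9+1.2 = 7.3
Cheapest is VLY - DOK - JCT - GRN - IVY at 7.3 min.
So from VLY the first move is to DOK.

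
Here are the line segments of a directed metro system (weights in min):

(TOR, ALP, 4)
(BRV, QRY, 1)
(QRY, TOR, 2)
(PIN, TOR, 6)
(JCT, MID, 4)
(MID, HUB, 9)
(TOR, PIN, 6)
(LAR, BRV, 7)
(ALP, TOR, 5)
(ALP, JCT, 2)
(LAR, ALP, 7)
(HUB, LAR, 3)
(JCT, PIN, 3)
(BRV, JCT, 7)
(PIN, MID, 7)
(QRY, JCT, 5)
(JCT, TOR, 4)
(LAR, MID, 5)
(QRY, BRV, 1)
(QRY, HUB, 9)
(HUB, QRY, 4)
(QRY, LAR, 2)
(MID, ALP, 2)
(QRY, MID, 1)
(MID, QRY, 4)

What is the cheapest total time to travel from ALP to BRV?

Running Dijkstra from ALP:
ALP: 0
JCT: 2  (via ALP)
TOR: 5  (via ALP)
PIN: 5  (via JCT)
MID: 6  (via JCT)
QRY: 10  (via MID)
BRV: 11  (via QRY)
Shortest route: ALP → JCT → MID → QRY → BRV = 11 min.

11 min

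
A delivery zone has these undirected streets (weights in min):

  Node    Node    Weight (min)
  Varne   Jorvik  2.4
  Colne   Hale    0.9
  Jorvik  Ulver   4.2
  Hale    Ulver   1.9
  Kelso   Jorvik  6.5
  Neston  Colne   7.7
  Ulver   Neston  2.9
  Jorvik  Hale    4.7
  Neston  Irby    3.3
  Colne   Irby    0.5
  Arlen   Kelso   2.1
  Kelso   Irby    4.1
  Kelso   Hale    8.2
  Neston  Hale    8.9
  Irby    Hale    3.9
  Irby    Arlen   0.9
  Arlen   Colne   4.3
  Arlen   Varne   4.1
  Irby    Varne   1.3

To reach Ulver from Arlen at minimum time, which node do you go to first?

Irby

Candidate routes:
Arlen → Irby → Hale → Ulver: 0.9+3.9+1.9 = 6.7
Arlen → Irby → Neston → Ulver: 0.9+3.3+2.9 = 7.1
Arlen → Colne → Hale → Ulver: 4.3+0.9+1.9 = 7.1
Arlen → Irby → Colne → Hale → Ulver: 0.9+0.5+0.9+1.9 = 4.2
Cheapest is Arlen → Irby → Colne → Hale → Ulver at 4.2 min.
So from Arlen the first move is to Irby.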